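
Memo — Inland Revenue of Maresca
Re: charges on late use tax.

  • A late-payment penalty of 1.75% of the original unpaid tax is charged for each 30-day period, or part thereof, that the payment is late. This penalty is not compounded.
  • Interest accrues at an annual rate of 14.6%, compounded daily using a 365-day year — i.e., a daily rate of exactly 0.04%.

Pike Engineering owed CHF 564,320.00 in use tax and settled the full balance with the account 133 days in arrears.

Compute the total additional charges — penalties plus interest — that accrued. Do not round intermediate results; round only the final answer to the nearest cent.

Penalty periods: ⌈133/30⌉ = 5; penalty = 5 × 1.75% × CHF 564,320.00 = CHF 49,378.00
Interest: CHF 564,320.00 × ((1 + 0.0004)^133 − 1) = CHF 564,320.00 × 0.05462933… = CHF 30,828.4257…
Penalties + interest = CHF 49,378.0000 + CHF 30,828.4257… = CHF 80,206.43

CHF 80,206.43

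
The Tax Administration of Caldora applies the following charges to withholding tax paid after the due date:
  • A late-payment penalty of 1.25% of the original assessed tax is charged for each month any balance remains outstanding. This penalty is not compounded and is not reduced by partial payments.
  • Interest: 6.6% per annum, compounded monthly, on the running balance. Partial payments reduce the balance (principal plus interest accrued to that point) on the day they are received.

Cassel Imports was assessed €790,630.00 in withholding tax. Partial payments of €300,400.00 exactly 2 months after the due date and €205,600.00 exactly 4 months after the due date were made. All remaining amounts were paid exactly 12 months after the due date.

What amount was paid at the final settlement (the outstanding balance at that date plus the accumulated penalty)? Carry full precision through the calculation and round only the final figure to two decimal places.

Monthly rate = 6.6% ÷ 12 = 0.55%
Balance at month 2: €790,630.0000 × (1 + 0.0055)^2 = €799,350.8466…
After €300,400.00 payment: €799,350.8466… − €300,400.00 = €498,950.8466…
Balance at month 4: €498,950.8466… × (1 + 0.0055)^2 = €504,454.3991…
After €205,600.00 payment: €504,454.3991… − €205,600.00 = €298,854.3991…
Balance at month 12: €298,854.3991… × (1 + 0.0055)^8 = €312,259.9260…
Penalty: 12 × 1.25% × €790,630.00 = €118,594.50
Final settlement = outstanding balance + penalty = €312,259.9260… + €118,594.50 = €430,854.43

€430,854.43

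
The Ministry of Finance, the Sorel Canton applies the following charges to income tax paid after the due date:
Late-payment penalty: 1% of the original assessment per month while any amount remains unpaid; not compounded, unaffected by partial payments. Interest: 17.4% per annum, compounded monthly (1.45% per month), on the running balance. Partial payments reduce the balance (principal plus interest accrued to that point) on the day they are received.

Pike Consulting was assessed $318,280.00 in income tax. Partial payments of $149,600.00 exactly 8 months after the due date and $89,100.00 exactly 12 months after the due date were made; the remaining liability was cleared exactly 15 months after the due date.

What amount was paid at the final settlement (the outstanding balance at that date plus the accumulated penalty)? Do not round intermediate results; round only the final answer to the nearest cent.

Balance at month 8: $318,280.0000 × (1 + 0.0145)^8 = $357,129.5285…
After $149,600.00 payment: $357,129.5285… − $149,600.00 = $207,529.5285…
Balance at month 12: $207,529.5285… × (1 + 0.0145)^4 = $219,830.5795…
After $89,100.00 payment: $219,830.5795… − $89,100.00 = $130,730.5795…
Balance at month 15: $130,730.5795… × (1 + 0.0145)^3 = $136,500.2166…
Penalty: 15 × 1% × $318,280.00 = $47,742.00
Final settlement = outstanding balance + penalty = $136,500.2166… + $47,742.00 = $184,242.22

$184,242.22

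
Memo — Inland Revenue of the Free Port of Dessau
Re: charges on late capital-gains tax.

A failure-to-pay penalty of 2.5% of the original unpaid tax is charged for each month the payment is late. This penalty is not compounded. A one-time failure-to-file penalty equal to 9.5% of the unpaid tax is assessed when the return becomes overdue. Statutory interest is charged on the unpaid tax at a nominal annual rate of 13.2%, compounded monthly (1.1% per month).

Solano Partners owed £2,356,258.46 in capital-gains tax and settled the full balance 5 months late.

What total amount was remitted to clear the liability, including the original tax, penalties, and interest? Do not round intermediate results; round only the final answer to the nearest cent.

£3,007,112.14

Failure-to-file penalty: 9.5% × £2,356,258.46 = £223,844.55…
Failure-to-pay penalty: 5 × 2.5% × £2,356,258.46 = £294,532.31…
Interest: £2,356,258.46 × ((1 + 0.011)^5 − 1) = £2,356,258.46 × 0.0562234… = £132,476.8227…
Total = £2,356,258.46 + £518,376.8612 + £132,476.8227… = £3,007,112.14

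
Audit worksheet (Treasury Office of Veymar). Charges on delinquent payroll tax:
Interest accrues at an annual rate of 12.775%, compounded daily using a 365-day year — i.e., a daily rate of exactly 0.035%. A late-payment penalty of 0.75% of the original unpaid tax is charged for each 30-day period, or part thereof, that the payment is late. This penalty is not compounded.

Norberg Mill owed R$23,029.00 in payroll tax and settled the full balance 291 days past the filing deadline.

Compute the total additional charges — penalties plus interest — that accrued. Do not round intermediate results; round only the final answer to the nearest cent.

R$4,195.83

Penalty periods: ⌈291/30⌉ = 10; penalty = 10 × 0.75% × R$23,029.00 = R$1,727.18…
Interest: R$23,029.00 × ((1 + 0.00035)^291 − 1) = R$23,029.00 × 0.10719765… = R$2,468.6546…
Penalties + interest = R$1,727.1750 + R$2,468.6546… = R$4,195.83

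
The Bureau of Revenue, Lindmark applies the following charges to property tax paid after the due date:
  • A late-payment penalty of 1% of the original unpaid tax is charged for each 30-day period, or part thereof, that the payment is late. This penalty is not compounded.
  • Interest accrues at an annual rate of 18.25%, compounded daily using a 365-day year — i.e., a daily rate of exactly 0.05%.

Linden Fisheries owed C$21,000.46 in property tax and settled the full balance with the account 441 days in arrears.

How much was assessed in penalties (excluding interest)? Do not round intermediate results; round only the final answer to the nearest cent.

Penalty periods: ⌈441/30⌉ = 15; penalty = 15 × 1% × C$21,000.46 = C$3,150.07…

C$3,150.07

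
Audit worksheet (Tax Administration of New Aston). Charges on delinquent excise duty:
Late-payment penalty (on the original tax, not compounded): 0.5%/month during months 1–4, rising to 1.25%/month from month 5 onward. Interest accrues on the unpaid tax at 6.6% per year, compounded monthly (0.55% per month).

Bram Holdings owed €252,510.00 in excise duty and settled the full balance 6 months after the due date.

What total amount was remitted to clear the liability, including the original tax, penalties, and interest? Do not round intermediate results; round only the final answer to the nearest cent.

€272,321.20

Penalty, months 1–4: 4 × 0.5% × €252,510.00 = €5,050.20
Penalty, months 5–6: 2 × 1.25% × €252,510.00 = €6,312.75
Interest: €252,510.00 × ((1 + 0.0055)^6 − 1) = €252,510.00 × 0.0334571… = €8,448.2501…
Total = €252,510.00 + €11,362.9500 + €8,448.2501… = €272,321.20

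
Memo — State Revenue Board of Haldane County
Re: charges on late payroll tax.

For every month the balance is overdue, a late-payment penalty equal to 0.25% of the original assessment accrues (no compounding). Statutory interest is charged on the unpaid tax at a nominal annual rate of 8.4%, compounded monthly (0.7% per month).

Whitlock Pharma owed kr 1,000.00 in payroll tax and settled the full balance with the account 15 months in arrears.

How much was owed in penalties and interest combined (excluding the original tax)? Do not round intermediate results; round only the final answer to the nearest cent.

kr 147.80

Late-payment penalty: 15 × 0.25% × kr 1,000.00 = kr 37.50
Interest: kr 1,000.00 × ((1 + 0.007)^15 − 1) = kr 1,000.00 × 0.1103044… = kr 110.3044…
Penalties + interest = kr 37.5000 + kr 110.3044… = kr 147.80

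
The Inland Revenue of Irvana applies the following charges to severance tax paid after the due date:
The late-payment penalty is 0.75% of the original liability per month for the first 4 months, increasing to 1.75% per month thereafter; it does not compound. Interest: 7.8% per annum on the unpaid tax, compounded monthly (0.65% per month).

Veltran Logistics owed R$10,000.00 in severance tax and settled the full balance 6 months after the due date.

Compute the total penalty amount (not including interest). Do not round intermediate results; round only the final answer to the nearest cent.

Penalty, months 1–4: 4 × 0.75% × R$10,000.00 = R$300.00
Penalty, months 5–6: 2 × 1.75% × R$10,000.00 = R$350.00
Total penalty = R$300.00 + R$350.00 = R$650.00

R$650.00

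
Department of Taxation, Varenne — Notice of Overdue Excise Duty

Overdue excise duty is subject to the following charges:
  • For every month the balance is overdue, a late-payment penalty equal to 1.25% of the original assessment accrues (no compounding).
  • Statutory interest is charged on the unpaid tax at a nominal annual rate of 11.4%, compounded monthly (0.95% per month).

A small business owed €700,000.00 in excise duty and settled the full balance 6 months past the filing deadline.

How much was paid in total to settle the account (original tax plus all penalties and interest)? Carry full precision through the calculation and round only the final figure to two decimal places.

€793,359.71

Late-payment penalty = 1.25% × €700,000.00 × 6 mo = €52,500.00
Interest: €700,000.00 × ((1 + 0.0095)^6 − 1) = €700,000.00 × 0.0583710… = €40,859.7141…
Total = €700,000.00 + €52,500.0000 + €40,859.7141… = €793,359.71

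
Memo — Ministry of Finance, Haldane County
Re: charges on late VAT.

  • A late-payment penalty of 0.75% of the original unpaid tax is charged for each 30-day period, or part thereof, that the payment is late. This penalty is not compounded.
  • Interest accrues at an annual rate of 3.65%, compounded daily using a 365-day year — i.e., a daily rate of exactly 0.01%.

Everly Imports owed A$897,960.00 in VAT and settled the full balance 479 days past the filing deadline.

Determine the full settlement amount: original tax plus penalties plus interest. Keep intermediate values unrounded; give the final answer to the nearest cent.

A$1,049,772.02

Penalty periods: ⌈479/30⌉ = 16; penalty = 16 × 0.75% × A$897,960.00 = A$107,755.20
Interest: A$897,960.00 × ((1 + 0.0001)^479 − 1) = A$897,960.00 × 0.04906323… = A$44,056.8191…
Total = A$897,960.00 + A$107,755.2000 + A$44,056.8191… = A$1,049,772.02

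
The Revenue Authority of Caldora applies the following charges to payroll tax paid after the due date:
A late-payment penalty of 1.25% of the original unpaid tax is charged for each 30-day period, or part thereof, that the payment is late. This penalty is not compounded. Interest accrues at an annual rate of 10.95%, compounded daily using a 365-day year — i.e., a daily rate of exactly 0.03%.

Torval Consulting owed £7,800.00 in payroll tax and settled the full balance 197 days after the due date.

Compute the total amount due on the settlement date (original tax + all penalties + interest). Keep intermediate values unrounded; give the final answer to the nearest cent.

Penalty periods: ⌈197/30⌉ = 7; penalty = 7 × 1.25% × £7,800.00 = £682.50
Interest: £7,800.00 × ((1 + 0.0003)^197 − 1) = £7,800.00 × 0.06087192… = £474.8010…
Total = £7,800.00 + £682.5000 + £474.8010… = £8,957.30

£8,957.30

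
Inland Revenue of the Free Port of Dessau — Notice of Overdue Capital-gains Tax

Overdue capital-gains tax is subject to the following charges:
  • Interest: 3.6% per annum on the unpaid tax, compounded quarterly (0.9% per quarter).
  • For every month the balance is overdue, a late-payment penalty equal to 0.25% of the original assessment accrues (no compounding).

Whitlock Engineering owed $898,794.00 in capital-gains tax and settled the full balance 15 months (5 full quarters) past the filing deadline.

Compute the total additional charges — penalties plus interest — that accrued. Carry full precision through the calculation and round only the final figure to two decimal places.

Late-payment penalty = 0.25% × $898,794.00 × 15 mo = $33,704.78…
Interest: $898,794.00 × ((1 + 0.009)^5 − 1) = $898,794.00 × 0.0458173… = $41,180.3349…
Penalties + interest = $33,704.7750 + $41,180.3349… = $74,885.11

$74,885.11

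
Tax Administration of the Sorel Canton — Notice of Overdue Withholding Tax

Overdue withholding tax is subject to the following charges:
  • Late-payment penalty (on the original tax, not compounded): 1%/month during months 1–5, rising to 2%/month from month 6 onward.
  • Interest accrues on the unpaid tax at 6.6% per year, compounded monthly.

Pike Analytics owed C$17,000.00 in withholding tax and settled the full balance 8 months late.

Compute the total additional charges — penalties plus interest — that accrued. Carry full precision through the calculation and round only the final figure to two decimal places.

Penalty, months 1–5: 5 × 1% × C$17,000.00 = C$850.00
Penalty, months 6–8: 3 × 2% × C$17,000.00 = C$1,020.00
Interest (6.6%/yr ÷ 12 = 0.55%/month): C$17,000.00 × ((1 + 0.0055)^8 − 1) = C$762.5585…
Penalties + interest = C$1,870.0000 + C$762.5585… = C$2,632.56

C$2,632.56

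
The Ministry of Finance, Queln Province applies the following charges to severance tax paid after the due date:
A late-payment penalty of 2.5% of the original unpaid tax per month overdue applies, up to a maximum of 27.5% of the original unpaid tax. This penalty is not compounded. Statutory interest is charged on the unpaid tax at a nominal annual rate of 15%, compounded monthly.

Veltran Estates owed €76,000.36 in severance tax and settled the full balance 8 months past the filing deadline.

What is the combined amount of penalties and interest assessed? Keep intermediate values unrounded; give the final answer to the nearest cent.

€23,141.05

Penalty: 8 × 2.5% × €76,000.36 = €15,200.07… (below the 27.5% cap of €20,900.10…)
Interest (15%/yr ÷ 12 = 1.25%/month): €76,000.36 × ((1 + 0.0125)^8 − 1) = €7,940.9813…
Penalties + interest = €15,200.0720 + €7,940.9813… = €23,141.05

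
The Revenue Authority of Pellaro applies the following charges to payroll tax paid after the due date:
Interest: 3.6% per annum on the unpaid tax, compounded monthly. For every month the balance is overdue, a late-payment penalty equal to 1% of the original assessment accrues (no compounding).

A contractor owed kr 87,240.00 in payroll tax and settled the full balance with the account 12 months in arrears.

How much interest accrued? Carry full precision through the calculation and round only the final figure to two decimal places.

kr 3,192.98

Interest (3.6%/yr ÷ 12 = 0.3%/month): kr 87,240.00 × ((1 + 0.003)^12 − 1) = kr 3,192.9823…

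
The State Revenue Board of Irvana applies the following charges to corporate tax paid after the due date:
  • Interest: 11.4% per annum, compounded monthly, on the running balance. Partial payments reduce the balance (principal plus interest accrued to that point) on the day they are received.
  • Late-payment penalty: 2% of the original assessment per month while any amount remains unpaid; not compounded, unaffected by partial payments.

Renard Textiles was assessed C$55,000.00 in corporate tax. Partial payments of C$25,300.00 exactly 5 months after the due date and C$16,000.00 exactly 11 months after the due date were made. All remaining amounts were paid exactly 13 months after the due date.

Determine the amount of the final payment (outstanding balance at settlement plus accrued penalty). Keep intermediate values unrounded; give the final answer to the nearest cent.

Monthly rate = 11.4% ÷ 12 = 0.95%
Balance at month 5: C$55,000.0000 × (1 + 0.0095)^5 = C$57,662.6113…
After C$25,300.00 payment: C$57,662.6113… − C$25,300.00 = C$32,362.6113…
Balance at month 11: C$32,362.6113… × (1 + 0.0095)^6 = C$34,251.6499…
After C$16,000.00 payment: C$34,251.6499… − C$16,000.00 = C$18,251.6499…
Balance at month 13: C$18,251.6499… × (1 + 0.0095)^2 = C$18,600.0785…
Penalty: 13 × 2% × C$55,000.00 = C$14,300.00
Final settlement = outstanding balance + penalty = C$18,600.0785… + C$14,300.00 = C$32,900.08

C$32,900.08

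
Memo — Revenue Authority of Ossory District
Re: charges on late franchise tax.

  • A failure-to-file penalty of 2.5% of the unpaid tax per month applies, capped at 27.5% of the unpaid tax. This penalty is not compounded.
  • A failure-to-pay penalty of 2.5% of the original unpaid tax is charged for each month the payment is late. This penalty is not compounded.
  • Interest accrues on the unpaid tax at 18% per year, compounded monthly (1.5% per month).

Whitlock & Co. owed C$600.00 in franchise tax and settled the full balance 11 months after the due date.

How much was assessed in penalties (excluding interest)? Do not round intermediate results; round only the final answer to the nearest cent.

C$330.00

Failure-to-file: 11 × 2.5% × C$600.00 = C$165.00, capped at 27.5% × C$600.00 = C$165.00
Failure-to-pay penalty: 11 × 2.5% × C$600.00 = C$165.00
Total penalty = C$165.00 + C$165.00 = C$330.00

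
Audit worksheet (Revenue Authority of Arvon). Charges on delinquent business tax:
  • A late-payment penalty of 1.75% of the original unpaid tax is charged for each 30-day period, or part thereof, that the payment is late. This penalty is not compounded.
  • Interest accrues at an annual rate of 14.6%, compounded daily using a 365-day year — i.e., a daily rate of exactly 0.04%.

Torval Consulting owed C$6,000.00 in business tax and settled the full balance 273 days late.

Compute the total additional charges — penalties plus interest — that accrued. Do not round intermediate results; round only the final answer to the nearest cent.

Penalty periods: ⌈273/30⌉ = 10; penalty = 10 × 1.75% × C$6,000.00 = C$1,050.00
Interest: C$6,000.00 × ((1 + 0.0004)^273 − 1) = C$6,000.00 × 0.11536105… = C$692.1663…
Penalties + interest = C$1,050.0000 + C$692.1663… = C$1,742.17

C$1,742.17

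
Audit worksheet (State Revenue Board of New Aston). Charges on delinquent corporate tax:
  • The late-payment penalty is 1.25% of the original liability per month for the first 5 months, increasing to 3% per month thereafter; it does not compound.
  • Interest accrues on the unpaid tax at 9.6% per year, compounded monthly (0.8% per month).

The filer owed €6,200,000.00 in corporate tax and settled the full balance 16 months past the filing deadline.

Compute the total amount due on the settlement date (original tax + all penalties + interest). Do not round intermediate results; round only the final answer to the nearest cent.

€9,476,540.78

Penalty, months 1–5: 5 × 1.25% × €6,200,000.00 = €387,500.00
Penalty, months 6–16: 11 × 3% × €6,200,000.00 = €2,046,000.00
Interest: €6,200,000.00 × ((1 + 0.008)^16 − 1) = €6,200,000.00 × 0.1359743… = €843,040.7838…
Total = €6,200,000.00 + €2,433,500.0000 + €843,040.7838… = €9,476,540.78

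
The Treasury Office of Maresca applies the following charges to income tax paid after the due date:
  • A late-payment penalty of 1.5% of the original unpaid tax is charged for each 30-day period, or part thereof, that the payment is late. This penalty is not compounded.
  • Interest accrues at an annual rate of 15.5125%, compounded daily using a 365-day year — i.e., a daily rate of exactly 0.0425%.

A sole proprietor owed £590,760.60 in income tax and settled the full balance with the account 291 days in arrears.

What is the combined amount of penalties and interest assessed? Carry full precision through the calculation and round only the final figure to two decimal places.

£166,368.99

Penalty periods: ⌈291/30⌉ = 10; penalty = 10 × 1.5% × £590,760.60 = £88,614.09
Interest: £590,760.60 × ((1 + 0.000425)^291 − 1) = £590,760.60 × 0.13161829… = £77,754.9021…
Penalties + interest = £88,614.0900 + £77,754.9021… = £166,368.99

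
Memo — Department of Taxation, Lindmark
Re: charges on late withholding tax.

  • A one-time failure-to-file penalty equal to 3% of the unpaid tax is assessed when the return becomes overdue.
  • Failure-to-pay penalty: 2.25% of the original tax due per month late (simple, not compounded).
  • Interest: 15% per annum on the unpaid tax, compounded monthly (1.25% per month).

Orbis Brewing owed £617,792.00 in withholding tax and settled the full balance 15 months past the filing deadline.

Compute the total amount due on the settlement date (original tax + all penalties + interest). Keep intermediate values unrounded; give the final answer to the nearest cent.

£971,372.39

Failure-to-file penalty: 3% × £617,792.00 = £18,533.76
Failure-to-pay penalty: 15 × 2.25% × £617,792.00 = £208,504.80
Interest: £617,792.00 × ((1 + 0.0125)^15 − 1) = £617,792.00 × 0.2048292… = £126,541.8306…
Total = £617,792.00 + £227,038.5600 + £126,541.8306… = £971,372.39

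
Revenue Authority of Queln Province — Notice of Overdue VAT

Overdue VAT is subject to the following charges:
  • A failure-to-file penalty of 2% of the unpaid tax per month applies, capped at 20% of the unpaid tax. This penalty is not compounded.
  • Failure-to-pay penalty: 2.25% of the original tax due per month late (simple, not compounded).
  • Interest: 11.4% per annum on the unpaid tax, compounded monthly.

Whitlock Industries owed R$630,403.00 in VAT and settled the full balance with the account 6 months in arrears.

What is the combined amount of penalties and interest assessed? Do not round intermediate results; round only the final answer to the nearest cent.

Failure-to-file: 6 × 2% × R$630,403.00 = R$75,648.36 (under the 20% cap)
Failure-to-pay penalty: 6 × 2.25% × R$630,403.00 = R$85,104.41…
Interest (11.4%/yr ÷ 12 = 0.95%/month): R$630,403.00 × ((1 + 0.0095)^6 − 1) = R$36,797.2662…
Penalties + interest = R$160,752.7650 + R$36,797.2662… = R$197,550.03

R$197,550.03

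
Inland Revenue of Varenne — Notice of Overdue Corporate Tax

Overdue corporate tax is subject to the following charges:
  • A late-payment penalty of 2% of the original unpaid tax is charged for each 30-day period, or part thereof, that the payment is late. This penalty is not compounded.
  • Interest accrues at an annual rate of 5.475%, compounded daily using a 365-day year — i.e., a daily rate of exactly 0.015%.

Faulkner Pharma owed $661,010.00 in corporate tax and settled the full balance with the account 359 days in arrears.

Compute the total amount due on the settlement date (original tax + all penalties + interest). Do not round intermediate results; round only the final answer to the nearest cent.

Penalty periods: ⌈359/30⌉ = 12; penalty = 12 × 2% × $661,010.00 = $158,642.40
Interest: $661,010.00 × ((1 + 0.00015)^359 − 1) = $661,010.00 × 0.05532203… = $36,568.4148…
Total = $661,010.00 + $158,642.4000 + $36,568.4148… = $856,220.81

$856,220.81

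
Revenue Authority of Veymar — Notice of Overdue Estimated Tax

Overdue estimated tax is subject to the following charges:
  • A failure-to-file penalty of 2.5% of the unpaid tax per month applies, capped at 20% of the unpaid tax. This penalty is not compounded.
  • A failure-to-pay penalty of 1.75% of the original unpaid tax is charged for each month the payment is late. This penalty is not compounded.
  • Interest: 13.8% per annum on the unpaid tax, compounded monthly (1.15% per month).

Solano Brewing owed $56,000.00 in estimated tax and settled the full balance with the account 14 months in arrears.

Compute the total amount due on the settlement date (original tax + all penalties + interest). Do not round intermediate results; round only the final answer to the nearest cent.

Failure-to-file: 14 × 2.5% × $56,000.00 = $19,600.00, capped at 20% × $56,000.00 = $11,200.00
Failure-to-pay penalty: 14 × 1.75% × $56,000.00 = $13,720.00
Interest: $56,000.00 × ((1 + 0.0115)^14 − 1) = $56,000.00 × 0.1736063… = $9,721.9509…
Total = $56,000.00 + $24,920.0000 + $9,721.9509… = $90,641.95

$90,641.95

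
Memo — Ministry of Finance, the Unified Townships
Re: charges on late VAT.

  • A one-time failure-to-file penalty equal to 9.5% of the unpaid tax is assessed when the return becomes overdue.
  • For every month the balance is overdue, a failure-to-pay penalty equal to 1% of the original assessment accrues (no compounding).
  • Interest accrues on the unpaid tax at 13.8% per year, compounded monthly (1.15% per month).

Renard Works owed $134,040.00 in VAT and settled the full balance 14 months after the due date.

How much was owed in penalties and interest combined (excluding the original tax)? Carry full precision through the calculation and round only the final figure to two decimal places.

$54,769.58

Failure-to-file penalty: 9.5% × $134,040.00 = $12,733.80
Failure-to-pay penalty = 1% × $134,040.00 × 14 mo = $18,765.60
Interest: $134,040.00 × ((1 + 0.0115)^14 − 1) = $134,040.00 × 0.1736063… = $23,270.1839…
Penalties + interest = $31,499.4000 + $23,270.1839… = $54,769.58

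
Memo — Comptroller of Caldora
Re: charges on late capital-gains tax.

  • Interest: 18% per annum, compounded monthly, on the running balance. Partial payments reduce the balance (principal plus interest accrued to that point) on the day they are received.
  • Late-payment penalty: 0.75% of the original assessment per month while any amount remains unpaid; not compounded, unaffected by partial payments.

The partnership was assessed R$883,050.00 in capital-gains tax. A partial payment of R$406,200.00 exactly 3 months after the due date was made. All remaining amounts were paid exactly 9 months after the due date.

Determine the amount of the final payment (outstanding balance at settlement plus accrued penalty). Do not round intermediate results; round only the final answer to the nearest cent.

Monthly rate = 18% ÷ 12 = 1.5%
Balance at month 3: R$883,050.0000 × (1 + 0.015)^3 = R$923,386.2890…
After R$406,200.00 payment: R$923,386.2890… − R$406,200.00 = R$517,186.2890…
Balance at month 9: R$517,186.2890… × (1 + 0.015)^6 = R$565,513.8640…
Penalty: 9 × 0.75% × R$883,050.00 = R$59,605.88…
Final settlement = outstanding balance + penalty = R$565,513.8640… + R$59,605.88… = R$625,119.74

R$625,119.74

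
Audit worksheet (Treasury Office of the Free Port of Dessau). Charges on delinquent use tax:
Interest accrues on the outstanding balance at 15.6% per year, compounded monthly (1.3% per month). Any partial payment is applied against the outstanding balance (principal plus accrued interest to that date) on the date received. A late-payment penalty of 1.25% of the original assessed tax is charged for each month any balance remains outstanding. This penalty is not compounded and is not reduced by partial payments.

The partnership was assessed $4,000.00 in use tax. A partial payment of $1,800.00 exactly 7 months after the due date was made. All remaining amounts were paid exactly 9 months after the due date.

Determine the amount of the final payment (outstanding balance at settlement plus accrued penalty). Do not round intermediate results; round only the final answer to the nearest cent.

Balance at month 7: $4,000.0000 × (1 + 0.013)^7 = $4,378.5076…
After $1,800.00 payment: $4,378.5076… − $1,800.00 = $2,578.5076…
Balance at month 9: $2,578.5076… × (1 + 0.013)^2 = $2,645.9846…
Penalty: 9 × 1.25% × $4,000.00 = $450.00
Final settlement = outstanding balance + penalty = $2,645.9846… + $450.00 = $3,095.98

$3,095.98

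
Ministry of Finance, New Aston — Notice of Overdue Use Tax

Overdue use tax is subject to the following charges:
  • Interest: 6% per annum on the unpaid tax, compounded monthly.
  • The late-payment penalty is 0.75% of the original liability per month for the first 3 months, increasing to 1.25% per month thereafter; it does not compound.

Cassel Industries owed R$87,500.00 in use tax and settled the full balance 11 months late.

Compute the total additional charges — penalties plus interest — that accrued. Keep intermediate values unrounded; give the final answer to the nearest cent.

Penalty, months 1–3: 3 × 0.75% × R$87,500.00 = R$1,968.75
Penalty, months 4–11: 8 × 1.25% × R$87,500.00 = R$8,750.00
Interest (6%/yr ÷ 12 = 0.5%/month): R$87,500.00 × ((1 + 0.005)^11 − 1) = R$4,934.6354…
Penalties + interest = R$10,718.7500 + R$4,934.6354… = R$15,653.39

R$15,653.39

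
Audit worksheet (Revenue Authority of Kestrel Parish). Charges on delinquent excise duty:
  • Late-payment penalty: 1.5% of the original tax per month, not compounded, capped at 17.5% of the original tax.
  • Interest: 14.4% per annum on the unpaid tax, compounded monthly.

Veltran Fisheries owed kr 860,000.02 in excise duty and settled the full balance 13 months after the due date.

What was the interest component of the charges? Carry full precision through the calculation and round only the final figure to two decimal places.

Interest (14.4%/yr ÷ 12 = 1.2%/month): kr 860,000.02 × ((1 + 0.012)^13 − 1) = kr 144,257.5727…

kr 144,257.57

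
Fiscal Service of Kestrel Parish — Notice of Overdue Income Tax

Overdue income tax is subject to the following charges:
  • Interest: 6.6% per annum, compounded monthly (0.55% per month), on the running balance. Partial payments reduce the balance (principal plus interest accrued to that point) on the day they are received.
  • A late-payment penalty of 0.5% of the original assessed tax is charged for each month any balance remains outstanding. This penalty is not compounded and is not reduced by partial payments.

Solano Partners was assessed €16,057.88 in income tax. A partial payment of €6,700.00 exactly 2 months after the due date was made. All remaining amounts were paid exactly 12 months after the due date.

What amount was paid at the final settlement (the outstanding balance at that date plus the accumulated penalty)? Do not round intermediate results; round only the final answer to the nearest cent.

€11,036.07

Balance at month 2: €16,057.8800 × (1 + 0.0055)^2 = €16,235.0024…
After €6,700.00 payment: €16,235.0024… − €6,700.00 = €9,535.0024…
Balance at month 12: €9,535.0024… × (1 + 0.0055)^10 = €10,072.5993…
Penalty: 12 × 0.5% × €16,057.88 = €963.47…
Final settlement = outstanding balance + penalty = €10,072.5993… + €963.47… = €11,036.07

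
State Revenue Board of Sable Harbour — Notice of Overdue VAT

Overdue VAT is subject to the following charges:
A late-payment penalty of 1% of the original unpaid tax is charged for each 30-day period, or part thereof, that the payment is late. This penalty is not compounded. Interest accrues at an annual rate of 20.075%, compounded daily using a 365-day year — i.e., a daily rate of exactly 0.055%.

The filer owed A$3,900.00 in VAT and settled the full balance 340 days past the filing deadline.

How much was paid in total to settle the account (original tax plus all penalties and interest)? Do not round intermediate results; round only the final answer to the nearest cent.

Penalty periods: ⌈340/30⌉ = 12; penalty = 12 × 1% × A$3,900.00 = A$468.00
Interest: A$3,900.00 × ((1 + 0.00055)^340 − 1) = A$3,900.00 × 0.20556531… = A$801.7047…
Total = A$3,900.00 + A$468.0000 + A$801.7047… = A$5,169.70

A$5,169.70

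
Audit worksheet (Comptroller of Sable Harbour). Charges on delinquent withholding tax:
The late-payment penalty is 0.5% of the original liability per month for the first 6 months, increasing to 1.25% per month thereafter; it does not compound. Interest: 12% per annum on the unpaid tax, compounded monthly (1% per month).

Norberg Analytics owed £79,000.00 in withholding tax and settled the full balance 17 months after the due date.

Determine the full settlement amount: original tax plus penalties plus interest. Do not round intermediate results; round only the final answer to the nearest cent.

Penalty, months 1–6: 6 × 0.5% × £79,000.00 = £2,370.00
Penalty, months 7–17: 11 × 1.25% × £79,000.00 = £10,862.50
Interest: £79,000.00 × ((1 + 0.01)^17 − 1) = £79,000.00 × 0.1843044… = £14,560.0501…
Total = £79,000.00 + £13,232.5000 + £14,560.0501… = £106,792.55

£106,792.55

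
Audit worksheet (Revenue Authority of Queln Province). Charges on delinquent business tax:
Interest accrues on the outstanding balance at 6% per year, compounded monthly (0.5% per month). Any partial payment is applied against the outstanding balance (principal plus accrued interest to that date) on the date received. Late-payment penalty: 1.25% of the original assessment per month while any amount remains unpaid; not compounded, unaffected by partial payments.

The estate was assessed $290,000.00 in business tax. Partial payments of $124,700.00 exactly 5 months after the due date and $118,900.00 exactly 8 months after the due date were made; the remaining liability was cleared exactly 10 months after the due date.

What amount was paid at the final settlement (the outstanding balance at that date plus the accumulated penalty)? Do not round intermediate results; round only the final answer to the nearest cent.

$93,139.83

Balance at month 5: $290,000.0000 × (1 + 0.005)^5 = $297,322.8634…
After $124,700.00 payment: $297,322.8634… − $124,700.00 = $172,622.8634…
Balance at month 8: $172,622.8634… × (1 + 0.005)^3 = $175,225.1747…
After $118,900.00 payment: $175,225.1747… − $118,900.00 = $56,325.1747…
Balance at month 10: $56,325.1747… × (1 + 0.005)^2 = $56,889.8345…
Penalty: 10 × 1.25% × $290,000.00 = $36,250.00
Final settlement = outstanding balance + penalty = $56,889.8345… + $36,250.00 = $93,139.83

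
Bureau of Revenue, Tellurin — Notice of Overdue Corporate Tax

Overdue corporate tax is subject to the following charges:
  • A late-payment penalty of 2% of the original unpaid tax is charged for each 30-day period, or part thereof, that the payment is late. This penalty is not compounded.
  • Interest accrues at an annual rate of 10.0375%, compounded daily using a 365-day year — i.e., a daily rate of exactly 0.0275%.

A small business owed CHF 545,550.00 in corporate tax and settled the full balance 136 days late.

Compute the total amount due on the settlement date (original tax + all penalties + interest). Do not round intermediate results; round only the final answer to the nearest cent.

CHF 620,892.01

Penalty periods: ⌈136/30⌉ = 5; penalty = 5 × 2% × CHF 545,550.00 = CHF 54,555.00
Interest: CHF 545,550.00 × ((1 + 0.000275)^136 − 1) = CHF 545,550.00 × 0.03810284… = CHF 20,787.0063…
Total = CHF 545,550.00 + CHF 54,555.0000 + CHF 20,787.0063… = CHF 620,892.01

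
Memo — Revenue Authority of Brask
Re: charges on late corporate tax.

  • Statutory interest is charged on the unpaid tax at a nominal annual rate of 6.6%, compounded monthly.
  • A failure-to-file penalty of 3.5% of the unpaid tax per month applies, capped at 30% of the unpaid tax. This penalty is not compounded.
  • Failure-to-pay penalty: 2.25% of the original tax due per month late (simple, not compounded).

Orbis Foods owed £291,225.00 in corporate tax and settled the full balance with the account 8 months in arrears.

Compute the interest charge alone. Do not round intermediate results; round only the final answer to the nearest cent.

Interest (6.6%/yr ÷ 12 = 0.55%/month): £291,225.00 × ((1 + 0.0055)^8 − 1) = £13,063.2997…

£13,063.30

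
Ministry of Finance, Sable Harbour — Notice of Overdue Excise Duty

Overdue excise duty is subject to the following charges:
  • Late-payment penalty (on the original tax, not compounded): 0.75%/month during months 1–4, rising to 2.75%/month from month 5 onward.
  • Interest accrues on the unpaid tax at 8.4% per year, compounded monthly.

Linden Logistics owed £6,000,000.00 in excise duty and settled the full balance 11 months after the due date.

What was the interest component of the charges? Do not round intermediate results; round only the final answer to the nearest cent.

Interest (8.4%/yr ÷ 12 = 0.7%/month): £6,000,000.00 × ((1 + 0.007)^11 − 1) = £478,514.3709…

£478,514.37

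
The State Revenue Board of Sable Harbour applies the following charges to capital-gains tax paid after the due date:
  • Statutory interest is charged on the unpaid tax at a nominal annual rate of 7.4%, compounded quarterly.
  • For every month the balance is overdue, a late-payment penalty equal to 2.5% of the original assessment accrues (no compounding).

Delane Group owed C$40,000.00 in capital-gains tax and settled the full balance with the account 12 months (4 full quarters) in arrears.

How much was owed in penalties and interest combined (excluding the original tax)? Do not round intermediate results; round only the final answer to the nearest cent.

Late-payment penalty = 2.5% × C$40,000.00 × 12 mo = C$12,000.00
Interest (7.4%/yr ÷ 4 = 1.85%/quarter): C$40,000.00 × ((1 + 0.0185)^4 − 1) = C$3,043.1577…
Penalties + interest = C$12,000.0000 + C$3,043.1577… = C$15,043.16

C$15,043.16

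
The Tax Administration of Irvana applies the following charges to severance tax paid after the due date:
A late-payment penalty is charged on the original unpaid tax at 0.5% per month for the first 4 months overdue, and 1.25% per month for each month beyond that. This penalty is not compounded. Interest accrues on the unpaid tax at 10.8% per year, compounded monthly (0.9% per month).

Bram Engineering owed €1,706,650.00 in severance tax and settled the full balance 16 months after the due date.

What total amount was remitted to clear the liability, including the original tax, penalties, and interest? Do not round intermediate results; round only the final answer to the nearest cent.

Penalty, months 1–4: 4 × 0.5% × €1,706,650.00 = €34,133.00
Penalty, months 5–16: 12 × 1.25% × €1,706,650.00 = €255,997.50
Interest: €1,706,650.00 × ((1 + 0.009)^16 − 1) = €1,706,650.00 × 0.1541404… = €263,063.7875…
Total = €1,706,650.00 + €290,130.5000 + €263,063.7875… = €2,259,844.29

€2,259,844.29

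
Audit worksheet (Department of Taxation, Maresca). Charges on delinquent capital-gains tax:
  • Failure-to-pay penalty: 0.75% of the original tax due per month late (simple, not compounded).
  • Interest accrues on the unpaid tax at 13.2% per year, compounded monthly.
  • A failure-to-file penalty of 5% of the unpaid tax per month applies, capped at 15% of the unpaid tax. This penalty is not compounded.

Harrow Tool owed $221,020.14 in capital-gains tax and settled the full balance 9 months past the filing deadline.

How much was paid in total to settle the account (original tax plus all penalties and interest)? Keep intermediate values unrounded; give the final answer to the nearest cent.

Failure-to-file: 9 × 5% × $221,020.14 = $99,459.06…, capped at 15% × $221,020.14 = $33,153.02…
Failure-to-pay penalty: 9 × 0.75% × $221,020.14 = $14,918.86…
Interest (13.2%/yr ÷ 12 = 1.1%/month): $221,020.14 × ((1 + 0.011)^9 − 1) = $22,868.8808…
Total = $221,020.14 + $48,071.8805… + $22,868.8808… = $291,960.90

$291,960.90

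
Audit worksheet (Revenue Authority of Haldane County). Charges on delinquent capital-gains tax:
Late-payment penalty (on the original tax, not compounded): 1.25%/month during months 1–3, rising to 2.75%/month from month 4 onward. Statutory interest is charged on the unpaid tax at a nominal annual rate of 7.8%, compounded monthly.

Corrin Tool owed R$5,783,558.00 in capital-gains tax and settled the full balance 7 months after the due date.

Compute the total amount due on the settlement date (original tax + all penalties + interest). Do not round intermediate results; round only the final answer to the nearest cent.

R$6,904,972.11

Penalty, months 1–3: 3 × 1.25% × R$5,783,558.00 = R$216,883.43…
Penalty, months 4–7: 4 × 2.75% × R$5,783,558.00 = R$636,191.38
Interest (7.8%/yr ÷ 12 = 0.65%/month): R$5,783,558.00 × ((1 + 0.0065)^7 − 1) = R$268,339.3044…
Total = R$5,783,558.00 + R$853,074.8050 + R$268,339.3044… = R$6,904,972.11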